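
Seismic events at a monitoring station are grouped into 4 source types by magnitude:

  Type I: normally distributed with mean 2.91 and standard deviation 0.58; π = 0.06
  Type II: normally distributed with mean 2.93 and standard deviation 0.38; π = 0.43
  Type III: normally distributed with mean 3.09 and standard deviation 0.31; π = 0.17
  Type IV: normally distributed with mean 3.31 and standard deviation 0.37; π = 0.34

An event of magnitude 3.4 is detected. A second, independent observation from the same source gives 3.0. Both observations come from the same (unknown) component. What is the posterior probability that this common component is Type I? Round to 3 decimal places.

P(component k | x) = P(Z=k)·f_k(x) / marginal(x), where marginal(x) = Σ_j P(Z=j)·f_j(x).
Since both observations come from the same component, the likelihood for component k is f_k(x₁)·f_k(x₂).
  f_I = [(1/(0.58·√(2π)))·exp(−(3.4−2.91)²/(2·0.58²)) = 0.687832·exp(-0.35687) = 0.48139] × [0.6796] = 0.327153
  f_II = [(1/(0.38·√(2π)))·exp(−(3.4−2.93)²/(2·0.38²)) = 1.049848·exp(-0.76489) = 0.488584] × [1.03219] = 0.50431
  f_III = [(1/(0.31·√(2π)))·exp(−(3.4−3.09)²/(2·0.31²)) = 1.286911·exp(-0.50000) = 0.780551] × [1.2338] = 0.963045
  f_IV = [(1/(0.37·√(2π)))·exp(−(3.4−3.31)²/(2·0.37²)) = 1.078222·exp(-0.02958) = 1.04679] × [0.759062] = 0.794579
Multiply by the mixture weights:
  P(Z=I)·f_I = 0.06 × 0.327153 = 0.0196292
  P(Z=II)·f_II = 0.43 × 0.50431 = 0.216853
  P(Z=III)·f_III = 0.17 × 0.963045 = 0.163718
  P(Z=IV)·f_IV = 0.34 × 0.794579 = 0.270157
Sum: 0.0196292 + 0.216853 + 0.163718 + 0.270157 = 0.670357
P(Type I | data) ≈ 0.029

0.029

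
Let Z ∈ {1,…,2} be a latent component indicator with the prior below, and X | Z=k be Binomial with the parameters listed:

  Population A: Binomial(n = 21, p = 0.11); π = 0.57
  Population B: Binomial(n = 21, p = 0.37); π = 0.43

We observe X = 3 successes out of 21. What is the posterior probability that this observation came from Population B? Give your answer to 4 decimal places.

Posterior ∝ prior × likelihood, so P(k | x) ∝ w_k f_k(x); normalise over all components.
Component likelihoods at x = 3 successes out of 21:
  L_A = C(21,3)·0.11^3·0.89^18 = 1330·0.001331·0.12275 = 0.217295
  L_B = C(21,3)·0.37^3·0.63^18 = 1330·0.050653·0.000244416 = 0.0164659
Multiply by the mixture weights:
  w_A·L_A = 0.57 × 0.217295 = 0.123858
  w_B·L_B = 0.43 × 0.0164659 = 0.00708036
Denominator: 0.123858 + 0.00708036 = 0.130939
P(Population B | the observation) = 0.00708036 / 0.130939 ≈ 0.0541

0.0541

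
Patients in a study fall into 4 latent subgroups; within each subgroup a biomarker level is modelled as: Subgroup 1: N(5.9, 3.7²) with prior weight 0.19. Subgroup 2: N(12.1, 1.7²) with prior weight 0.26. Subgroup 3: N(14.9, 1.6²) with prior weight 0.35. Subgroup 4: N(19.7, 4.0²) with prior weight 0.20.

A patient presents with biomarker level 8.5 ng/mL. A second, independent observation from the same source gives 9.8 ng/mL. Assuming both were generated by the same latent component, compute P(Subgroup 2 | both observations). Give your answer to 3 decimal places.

0.380

Apply Bayes' rule: the posterior for each component is proportional to its prior times its likelihood at x.
Since both observations come from the same component, the likelihood for component k is f_k(x₁)·f_k(x₂).
  L_1 = [0.0842331] × [0.0618659] = 0.00521116
  L_2 = [0.0249276] × [0.0939689] = 0.00234241
  L_3 = [8.36439e-05] × [0.00155074] = 1.2971e-07
  L_4 = [0.00197886] × [0.00466324] = 9.22791e-06
Weight by the priors:
  P(Z=1)·L_1 = 0.19 × 0.00521116 = 0.00099012
  P(Z=2)·L_2 = 0.26 × 0.00234241 = 0.000609028
  P(Z=3)·L_3 = 0.35 × 1.2971e-07 = 4.53986e-08
  P(Z=4)·L_4 = 0.20 × 9.22791e-06 = 1.84558e-06
Sum: 0.00099012 + 0.000609028 + 4.53986e-08 + 1.84558e-06 = 0.00160104
Responsibility of Subgroup 2: 0.000609028 / 0.00160104 ≈ 0.380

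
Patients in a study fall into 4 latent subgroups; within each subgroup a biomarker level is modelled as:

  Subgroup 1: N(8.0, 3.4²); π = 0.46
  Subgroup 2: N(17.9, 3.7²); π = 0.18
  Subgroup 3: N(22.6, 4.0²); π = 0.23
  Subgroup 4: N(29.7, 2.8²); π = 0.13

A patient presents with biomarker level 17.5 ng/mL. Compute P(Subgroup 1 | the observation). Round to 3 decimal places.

0.036

P(component k | x) = w_k·f_k(x) / marginal(x), where marginal(x) = Σ_j w_j·f_j(x).
Normal densities:
  p_1 = (1/(3.4·√(2π)))·exp(−(17.5−8.0)²/(2·3.4²)) = 0.117336·exp(-3.90355) = 0.0023667
  p_2 = (1/(3.7·√(2π)))·exp(−(17.5−17.9)²/(2·3.7²)) = 0.107822·exp(-0.00584) = 0.107194
  p_3 = (1/(4.0·√(2π)))·exp(−(17.5−22.6)²/(2·4.0²)) = 0.099736·exp(-0.81281) = 0.0442436
  p_4 = (1/(2.8·√(2π)))·exp(−(17.5−29.7)²/(2·2.8²)) = 0.142479·exp(-9.49235) = 1.07468e-05
Prior × likelihood for each component:
  w_1·p_1 = 0.46 × 0.0023667 = 0.00108868
  w_2·p_2 = 0.18 × 0.107194 = 0.0192949
  w_3·p_3 = 0.23 × 0.0442436 = 0.010176
  w_4·p_4 = 0.13 × 1.07468e-05 = 1.39708e-06
Marginal: 0.00108868 + 0.0192949 + 0.010176 + 1.39708e-06 = 0.030561
So the posterior for Subgroup 1 is 0.00108868 / 0.030561 ≈ 0.036.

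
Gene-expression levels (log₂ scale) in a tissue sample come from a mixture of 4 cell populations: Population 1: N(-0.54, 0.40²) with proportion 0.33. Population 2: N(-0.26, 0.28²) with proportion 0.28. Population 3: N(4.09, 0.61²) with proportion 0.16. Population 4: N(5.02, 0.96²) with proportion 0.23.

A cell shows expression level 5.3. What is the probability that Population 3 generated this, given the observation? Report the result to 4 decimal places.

Posterior ∝ prior × likelihood, so P(k | x) ∝ P(Z=k) f_k(x); normalise over all components.
Component likelihoods at x = 5.3:
  L_1 = 5.14925e-47
  L_2 = 3.39833e-86
  L_3 = 0.0914475
  L_4 = 0.39826
Prior × likelihood for each component:
  P(Z=1)·L_1 = 0.33 × 5.14925e-47 = 1.69925e-47
  P(Z=2)·L_2 = 0.28 × 3.39833e-86 = 9.51532e-87
  P(Z=3)·L_3 = 0.16 × 0.0914475 = 0.0146316
  P(Z=4)·L_4 = 0.23 × 0.39826 = 0.0915997
Evidence: 1.69925e-47 + 9.51532e-87 + 0.0146316 + 0.0915997 = 0.106231
P(Population 3 | data) ≈ 0.1377

0.1377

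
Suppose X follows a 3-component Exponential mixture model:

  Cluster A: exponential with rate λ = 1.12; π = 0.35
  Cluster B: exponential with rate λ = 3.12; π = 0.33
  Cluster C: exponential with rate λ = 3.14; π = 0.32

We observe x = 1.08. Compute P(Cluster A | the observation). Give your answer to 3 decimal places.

The responsibility of component k is π_k f_k(x) divided by Σ_j π_j f_j(x).
Evaluate each component's likelihood at the observed value:
  L_A = 0.334115
  L_B = 0.107339
  L_C = 0.105718
Multiply by the mixture weights:
  π_A·L_A = 0.35 × 0.334115 = 0.11694
  π_B·L_B = 0.33 × 0.107339 = 0.0354217
  π_C·L_C = 0.32 × 0.105718 = 0.0338299
Marginal: 0.11694 + 0.0354217 + 0.0338299 = 0.186192
P(Cluster A | x) ≈ 0.628

0.628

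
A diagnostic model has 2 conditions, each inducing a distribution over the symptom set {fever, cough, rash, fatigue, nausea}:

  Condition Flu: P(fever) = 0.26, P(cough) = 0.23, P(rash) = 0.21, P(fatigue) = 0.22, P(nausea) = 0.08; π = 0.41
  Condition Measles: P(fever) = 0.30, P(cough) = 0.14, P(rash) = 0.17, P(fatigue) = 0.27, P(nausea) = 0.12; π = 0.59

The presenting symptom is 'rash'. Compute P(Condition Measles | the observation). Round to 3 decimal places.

Apply Bayes' rule: the posterior for each component is proportional to its prior times its likelihood at x.
Evaluate each component's likelihood at the observed value:
  p_Flu = 0.21
  p_Measles = 0.17
Multiply by the mixture weights:
  P(Z=Flu)·p_Flu = 0.41 × 0.21 = 0.0861
  P(Z=Measles)·p_Measles = 0.59 × 0.17 = 0.1003
Evidence: 0.0861 + 0.1003 = 0.1864
Responsibility of Condition Measles: 0.1003 / 0.1864 ≈ 0.538

0.538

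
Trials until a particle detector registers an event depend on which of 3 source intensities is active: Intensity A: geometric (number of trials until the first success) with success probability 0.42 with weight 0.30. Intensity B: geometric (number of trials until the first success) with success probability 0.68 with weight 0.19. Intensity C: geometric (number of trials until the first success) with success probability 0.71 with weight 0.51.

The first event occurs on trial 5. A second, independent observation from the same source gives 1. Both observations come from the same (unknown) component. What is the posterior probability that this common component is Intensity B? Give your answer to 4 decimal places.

0.1055

The responsibility of component k is w_k f_k(x) divided by Σ_j w_j f_j(x).
Since both observations come from the same component, the likelihood for component k is f_k(x₁)·f_k(x₂).
  f_A = [0.42·(1−0.42)^4 = 0.42·0.113165 = 0.0475293] × [0.42] = 0.0199623
  f_B = [0.68·(1−0.68)^4 = 0.68·0.0104858 = 0.00713032] × [0.68] = 0.00484862
  f_C = [0.71·(1−0.71)^4 = 0.71·0.00707281 = 0.0050217] × [0.71] = 0.0035654
Prior × likelihood for each component:
  w_A·f_A = 0.30 × 0.0199623 = 0.00598869
  w_B·f_B = 0.19 × 0.00484862 = 0.000921237
  w_C·f_C = 0.51 × 0.0035654 = 0.00181836
Denominator: 0.00598869 + 0.000921237 + 0.00181836 = 0.00872828
Responsibility of Intensity B: 0.000921237 / 0.00872828 ≈ 0.1055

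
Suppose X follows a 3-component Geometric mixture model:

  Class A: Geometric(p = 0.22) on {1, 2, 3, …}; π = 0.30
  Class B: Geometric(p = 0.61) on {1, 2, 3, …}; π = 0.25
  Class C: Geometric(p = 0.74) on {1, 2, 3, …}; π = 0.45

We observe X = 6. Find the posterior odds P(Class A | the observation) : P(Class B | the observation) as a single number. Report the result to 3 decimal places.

The posterior odds equal the prior odds times the likelihood ratio: (w_i/w_j)·(f_i(x)/f_j(x)).
Evaluate each component's likelihood at the observed value:
  f_A = 0.0635178
  f_B = 0.00550368
  f_C = 0.000879222
Posterior odds = (w_A·f_A) / (w_B·f_B) = (0.30·0.0635178) / (0.25·0.00550368) = 0.0190554 / 0.00137592 ≈ 13.849

13.849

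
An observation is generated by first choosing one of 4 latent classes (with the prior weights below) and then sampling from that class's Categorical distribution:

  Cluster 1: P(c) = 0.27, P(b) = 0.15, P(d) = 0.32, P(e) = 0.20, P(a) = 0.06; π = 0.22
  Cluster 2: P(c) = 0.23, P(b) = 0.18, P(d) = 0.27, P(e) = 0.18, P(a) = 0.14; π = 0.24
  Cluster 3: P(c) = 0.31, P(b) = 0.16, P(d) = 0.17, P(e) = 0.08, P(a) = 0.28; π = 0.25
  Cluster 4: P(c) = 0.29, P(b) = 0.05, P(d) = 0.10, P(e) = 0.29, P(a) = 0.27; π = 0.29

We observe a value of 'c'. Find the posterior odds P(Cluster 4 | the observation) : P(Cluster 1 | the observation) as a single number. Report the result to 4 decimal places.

The posterior odds equal the prior odds times the likelihood ratio: (w_i/w_j)·(f_i(x)/f_j(x)).
Evaluate each component's likelihood at the observed value:
  p_1 = P(c | comp) = 0.27
  p_2 = P(c | comp) = 0.23
  p_3 = P(c | comp) = 0.31
  p_4 = P(c | comp) = 0.29
Posterior odds = (w_4·p_4) / (w_1·p_1) = (0.29·0.29) / (0.22·0.27) = 0.0841 / 0.0594 ≈ 1.4158

1.4158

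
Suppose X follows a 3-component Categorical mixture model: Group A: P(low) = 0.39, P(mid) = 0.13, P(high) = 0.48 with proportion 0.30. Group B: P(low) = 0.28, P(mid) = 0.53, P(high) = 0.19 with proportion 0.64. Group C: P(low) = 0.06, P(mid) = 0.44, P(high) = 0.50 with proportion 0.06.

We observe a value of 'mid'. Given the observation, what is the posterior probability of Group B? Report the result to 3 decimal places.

The responsibility of component k is w_k f_k(x) divided by Σ_j w_j f_j(x).
Evaluate each component's likelihood at the observed value:
  L_A = P(mid | comp) = 0.13
  L_B = P(mid | comp) = 0.53
  L_C = P(mid | comp) = 0.44
Multiply by the mixture weights:
  w_A·L_A = 0.30 × 0.13 = 0.039
  w_B·L_B = 0.64 × 0.53 = 0.3392
  w_C·L_C = 0.06 × 0.44 = 0.0264
Evidence: 0.039 + 0.3392 + 0.0264 = 0.4046
P(Group B | data) = 0.3392 / 0.4046 ≈ 0.838

0.838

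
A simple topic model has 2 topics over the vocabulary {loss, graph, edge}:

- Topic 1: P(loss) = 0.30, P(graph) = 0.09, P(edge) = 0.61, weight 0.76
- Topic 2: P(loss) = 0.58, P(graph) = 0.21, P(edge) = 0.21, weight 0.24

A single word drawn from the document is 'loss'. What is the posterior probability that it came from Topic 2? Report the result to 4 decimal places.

0.3791

The responsibility of component k is P(Z=k) f_k(x) divided by Σ_j P(Z=j) f_j(x).
Component likelihoods at x = 'loss':
  L_1 = P(loss | comp) = 0.30
  L_2 = P(loss | comp) = 0.58
Multiply by the mixture weights:
  P(Z=1)·L_1 = 0.76 × 0.3 = 0.228
  P(Z=2)·L_2 = 0.24 × 0.58 = 0.1392
Denominator: 0.228 + 0.1392 = 0.3672
P(Topic 2 | 'loss') ≈ 0.3791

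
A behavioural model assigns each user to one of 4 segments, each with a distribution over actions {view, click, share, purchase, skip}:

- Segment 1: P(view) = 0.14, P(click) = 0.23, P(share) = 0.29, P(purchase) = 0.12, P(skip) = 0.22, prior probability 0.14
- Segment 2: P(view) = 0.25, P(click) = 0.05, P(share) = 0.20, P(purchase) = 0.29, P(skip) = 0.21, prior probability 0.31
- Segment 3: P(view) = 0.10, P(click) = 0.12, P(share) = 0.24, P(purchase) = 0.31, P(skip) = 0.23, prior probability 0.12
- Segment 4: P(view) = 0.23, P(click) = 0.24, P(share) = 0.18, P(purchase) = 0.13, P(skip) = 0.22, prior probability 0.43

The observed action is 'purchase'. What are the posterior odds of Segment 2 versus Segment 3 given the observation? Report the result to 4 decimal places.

The posterior odds equal the prior odds times the likelihood ratio: (w_i/w_j)·(f_i(x)/f_j(x)).
Evaluate each component's likelihood at the observed value:
  L_1 = P(purchase | comp) = 0.12
  L_2 = P(purchase | comp) = 0.29
  L_3 = P(purchase | comp) = 0.31
  L_4 = P(purchase | comp) = 0.13
Posterior odds = (w_2·L_2) / (w_3·L_3) = (0.31·0.29) / (0.12·0.31) = 0.0899 / 0.0372 ≈ 2.4167

2.4167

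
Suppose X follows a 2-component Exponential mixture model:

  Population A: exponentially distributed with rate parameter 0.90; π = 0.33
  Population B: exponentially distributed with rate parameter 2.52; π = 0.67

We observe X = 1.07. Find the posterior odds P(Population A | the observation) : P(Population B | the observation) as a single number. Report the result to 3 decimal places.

Only the two components matter; the odds are (π_i f_i(x)) / (π_j f_j(x)).
Component likelihoods at x = 1.07:
  p_A = 0.343571
  p_B = 0.169969
0.113379 / 0.113879 ≈ 0.996

0.996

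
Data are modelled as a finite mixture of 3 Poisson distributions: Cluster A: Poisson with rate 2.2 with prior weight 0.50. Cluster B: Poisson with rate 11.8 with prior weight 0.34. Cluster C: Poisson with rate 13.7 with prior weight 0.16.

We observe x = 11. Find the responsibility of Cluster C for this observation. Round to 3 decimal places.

By Bayes' theorem, P(k | x) = π_k f_k(x) / Σ_j π_j f_j(x).
Component likelihoods at x = 11:
  L_A = e^(−2.2)·2.2^11/11! = 1.62198e-05
  L_B = e^(−11.8)·11.8^11/11! = 0.11611
  L_C = e^(−13.7)·13.7^11/11! = 0.0897297
Prior × likelihood for each component:
  π_A·L_A = 0.50 × 1.62198e-05 = 8.10991e-06
  π_B·L_B = 0.34 × 0.11611 = 0.0394776
  π_C·L_C = 0.16 × 0.0897297 = 0.0143567
Marginal: 8.10991e-06 + 0.0394776 + 0.0143567 = 0.0538424
So the posterior for Cluster C is 0.0143567 / 0.0538424 ≈ 0.267.

0.267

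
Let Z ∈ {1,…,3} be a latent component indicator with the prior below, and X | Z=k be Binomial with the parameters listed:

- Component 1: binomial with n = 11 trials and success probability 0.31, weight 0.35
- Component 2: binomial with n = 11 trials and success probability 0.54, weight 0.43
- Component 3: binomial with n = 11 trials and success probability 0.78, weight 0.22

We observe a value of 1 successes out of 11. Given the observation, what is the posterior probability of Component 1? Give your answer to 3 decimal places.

0.964

The responsibility of component k is w_k f_k(x) divided by Σ_j w_j f_j(x).
Component likelihoods at x = 1 successes out of 11:
  f_1 = 0.0834152
  f_2 = 0.00251979
  f_3 = 2.27884e-06
Unnormalised posteriors:
  w_1·f_1 = 0.35 × 0.0834152 = 0.0291953
  w_2·f_2 = 0.43 × 0.00251979 = 0.00108351
  w_3·f_3 = 0.22 × 2.27884e-06 = 5.01345e-07
Normaliser: 0.0291953 + 0.00108351 + 5.01345e-07 = 0.0302793
Responsibility of Component 1: 0.0291953 / 0.0302793 ≈ 0.964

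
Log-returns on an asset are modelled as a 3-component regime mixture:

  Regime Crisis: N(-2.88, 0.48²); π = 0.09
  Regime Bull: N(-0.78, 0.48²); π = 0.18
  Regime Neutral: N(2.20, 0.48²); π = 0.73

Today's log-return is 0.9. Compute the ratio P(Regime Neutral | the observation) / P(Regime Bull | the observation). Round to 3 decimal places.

The posterior odds equal the prior odds times the likelihood ratio: (π_i/π_j)·(f_i(x)/f_j(x)).
Component likelihoods at x = 0.9:
  f_Crisis = (1/(0.48·√(2π)))·exp(−(0.9−-2.88)²/(2·0.48²)) = 0.831130·exp(-31.00781) = 2.83888e-14
  f_Bull = (1/(0.48·√(2π)))·exp(−(0.9−-0.78)²/(2·0.48²)) = 0.831130·exp(-6.12500) = 0.00181809
  f_Neutral = (1/(0.48·√(2π)))·exp(−(0.9−2.20)²/(2·0.48²)) = 0.831130·exp(-3.66753) = 0.0212265
Odds = (0.73/0.18) × (0.0212265/0.00181809) = 4.05556 × 11.6752 ≈ 47.349

47.349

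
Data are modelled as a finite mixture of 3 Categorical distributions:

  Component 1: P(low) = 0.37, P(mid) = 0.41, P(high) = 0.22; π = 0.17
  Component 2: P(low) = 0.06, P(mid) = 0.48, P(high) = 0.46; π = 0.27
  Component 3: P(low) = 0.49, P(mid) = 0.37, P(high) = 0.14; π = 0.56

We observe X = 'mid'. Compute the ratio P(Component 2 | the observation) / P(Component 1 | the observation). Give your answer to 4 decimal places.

Only the two components matter; the odds are (w_i f_i(x)) / (w_j f_j(x)).
Categorical probabilities:
  f_1 = P(mid | comp) = 0.41
  f_2 = P(mid | comp) = 0.48
  f_3 = P(mid | comp) = 0.37
Posterior odds = (w_2·f_2) / (w_1·f_1) = (0.27·0.48) / (0.17·0.41) = 0.1296 / 0.0697 ≈ 1.8594

1.8594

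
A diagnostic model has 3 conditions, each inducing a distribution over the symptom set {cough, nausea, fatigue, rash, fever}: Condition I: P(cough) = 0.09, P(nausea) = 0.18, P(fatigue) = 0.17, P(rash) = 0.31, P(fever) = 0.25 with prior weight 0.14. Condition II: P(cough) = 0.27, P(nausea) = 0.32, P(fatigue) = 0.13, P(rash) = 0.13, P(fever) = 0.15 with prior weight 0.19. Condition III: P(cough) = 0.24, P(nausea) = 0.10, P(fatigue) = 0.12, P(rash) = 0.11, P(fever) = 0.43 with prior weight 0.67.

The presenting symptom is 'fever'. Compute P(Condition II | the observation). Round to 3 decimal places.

0.081

Apply Bayes' rule: the posterior for each component is proportional to its prior times its likelihood at x.
Component likelihoods at x = 'fever':
  f_I = 0.25
  f_II = 0.15
  f_III = 0.43
Multiply by the mixture weights:
  π_I·f_I = 0.14 × 0.25 = 0.035
  π_II·f_II = 0.19 × 0.15 = 0.0285
  π_III·f_III = 0.67 × 0.43 = 0.2881
Marginal: 0.035 + 0.0285 + 0.2881 = 0.3516
P(Condition II | 'fever') ≈ 0.081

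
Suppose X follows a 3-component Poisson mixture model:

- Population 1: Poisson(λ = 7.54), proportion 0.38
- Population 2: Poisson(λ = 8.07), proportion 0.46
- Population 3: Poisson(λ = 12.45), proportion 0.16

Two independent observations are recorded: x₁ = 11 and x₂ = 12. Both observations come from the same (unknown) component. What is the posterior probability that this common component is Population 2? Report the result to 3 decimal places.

0.375

By Bayes' theorem, P(k | x) = π_k f_k(x) / Σ_j π_j f_j(x).
Since both observations come from the same component, the likelihood for component k is f_k(x₁)·f_k(x₂).
  L_1 = [0.0596141] × [0.0374575] = 0.00223299
  L_2 = [0.0740793] × [0.0498183] = 0.0036905
  L_3 = [0.10933] × [0.11343] = 0.0124014
Unnormalised posteriors:
  π_1·L_1 = 0.38 × 0.00223299 = 0.000848538
  π_2·L_2 = 0.46 × 0.0036905 = 0.00169763
  π_3·L_3 = 0.16 × 0.0124014 = 0.00198422
Normaliser: 0.000848538 + 0.00169763 + 0.00198422 = 0.00453039
Responsibility of Population 2: 0.00169763 / 0.00453039 ≈ 0.375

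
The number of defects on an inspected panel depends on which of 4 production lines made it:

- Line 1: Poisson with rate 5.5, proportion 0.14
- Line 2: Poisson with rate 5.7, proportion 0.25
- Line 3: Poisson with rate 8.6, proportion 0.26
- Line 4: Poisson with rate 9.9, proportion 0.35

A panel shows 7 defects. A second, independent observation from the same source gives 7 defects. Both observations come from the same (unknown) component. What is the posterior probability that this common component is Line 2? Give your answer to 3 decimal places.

P(component k | x) = π_k·f_k(x) / marginal(x), where marginal(x) = Σ_j π_j·f_j(x).
Since both observations come from the same component, the likelihood for component k is f_k(x₁)·f_k(x₂).
  L_1 = [e^(−5.5)·5.5^7/7! = 0.123449] × [0.123449] = 0.0152397
  L_2 = [e^(−5.7)·5.7^7/7! = 0.129782] × [0.129782] = 0.0168434
  L_3 = [e^(−8.6)·8.6^7/7! = 0.127094] × [0.127094] = 0.016153
  L_4 = [e^(−9.9)·9.9^7/7! = 0.0927898] × [0.0927898] = 0.00860996
Unnormalised posteriors:
  π_1·L_1 = 0.14 × 0.0152397 = 0.00213356
  π_2·L_2 = 0.25 × 0.0168434 = 0.00421085
  π_3·L_3 = 0.26 × 0.016153 = 0.00419977
  π_4·L_4 = 0.35 × 0.00860996 = 0.00301348
Normaliser: 0.00213356 + 0.00421085 + 0.00419977 + 0.00301348 = 0.0135577
P(Line 2 | x₁,x₂) ≈ 0.311

0.311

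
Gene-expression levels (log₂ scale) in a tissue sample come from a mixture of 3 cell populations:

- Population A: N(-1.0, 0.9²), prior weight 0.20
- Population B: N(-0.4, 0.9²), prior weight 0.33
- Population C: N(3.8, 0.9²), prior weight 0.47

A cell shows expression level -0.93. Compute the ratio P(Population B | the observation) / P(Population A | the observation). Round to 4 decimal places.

1.3915

The posterior odds equal the prior odds times the likelihood ratio: (P(Z=i)/P(Z=j))·(f_i(x)/f_j(x)).
Component likelihoods at x = -0.93:
  p_A = 0.44193
  p_B = 0.372703
  p_C = 4.45526e-07
Odds = (0.33/0.20) × (0.372703/0.44193) = 1.65 × 0.843352 ≈ 1.3915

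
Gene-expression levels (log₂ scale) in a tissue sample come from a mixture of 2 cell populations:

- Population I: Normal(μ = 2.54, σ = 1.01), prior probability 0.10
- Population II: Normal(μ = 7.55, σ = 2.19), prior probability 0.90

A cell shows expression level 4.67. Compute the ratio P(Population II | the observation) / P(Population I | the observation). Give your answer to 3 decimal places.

16.157

Only the two components matter; the odds are (P(Z=i) f_i(x)) / (P(Z=j) f_j(x)).
Evaluate each component's likelihood at the observed value:
  L_I = (1/(1.01·√(2π)))·exp(−(4.67−2.54)²/(2·1.01²)) = 0.394992·exp(-2.22375) = 0.0427391
  L_II = (1/(2.19·√(2π)))·exp(−(4.67−7.55)²/(2·2.19²)) = 0.182165·exp(-0.86470) = 0.0767239
0.0690515 / 0.00427391 ≈ 16.157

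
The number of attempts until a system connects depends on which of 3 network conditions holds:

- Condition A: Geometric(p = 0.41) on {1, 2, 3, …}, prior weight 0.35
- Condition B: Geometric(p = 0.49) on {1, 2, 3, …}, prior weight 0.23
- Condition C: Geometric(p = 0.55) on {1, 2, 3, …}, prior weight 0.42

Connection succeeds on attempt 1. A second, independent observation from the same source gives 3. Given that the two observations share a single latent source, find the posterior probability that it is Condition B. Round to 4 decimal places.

0.2371

P(component k | x) = π_k·f_k(x) / marginal(x), where marginal(x) = Σ_j π_j·f_j(x).
Since both observations come from the same component, the likelihood for component k is f_k(x₁)·f_k(x₂).
  p_A = [0.41] × [0.142721] = 0.0585156
  p_B = [0.49] × [0.127449] = 0.06245
  p_C = [0.55] × [0.111375] = 0.0612562
Multiply by the mixture weights:
  π_A·p_A = 0.35 × 0.0585156 = 0.0204805
  π_B·p_B = 0.23 × 0.06245 = 0.0143635
  π_C·p_C = 0.42 × 0.0612562 = 0.0257276
Denominator: 0.0204805 + 0.0143635 + 0.0257276 = 0.0605716
P(Condition B | x₁,x₂) = 0.0143635 / 0.0605716 ≈ 0.2371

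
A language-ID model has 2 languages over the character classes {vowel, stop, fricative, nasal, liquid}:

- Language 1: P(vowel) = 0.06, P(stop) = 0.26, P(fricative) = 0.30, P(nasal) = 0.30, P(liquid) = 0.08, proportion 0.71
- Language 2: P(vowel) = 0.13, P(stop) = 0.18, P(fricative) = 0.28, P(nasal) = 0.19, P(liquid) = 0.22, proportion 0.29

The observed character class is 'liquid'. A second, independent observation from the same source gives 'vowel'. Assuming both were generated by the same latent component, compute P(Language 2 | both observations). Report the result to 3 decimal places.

0.709

Apply Bayes' rule: the posterior for each component is proportional to its prior times its likelihood at x.
Since both observations come from the same component, the likelihood for component k is f_k(x₁)·f_k(x₂).
  p_1 = [P(liquid | comp) = 0.08] × [0.06] = 0.0048
  p_2 = [P(liquid | comp) = 0.22] × [0.13] = 0.0286
Prior × likelihood for each component:
  π_1·p_1 = 0.71 × 0.0048 = 0.003408
  π_2·p_2 = 0.29 × 0.0286 = 0.008294
Normaliser: 0.003408 + 0.008294 = 0.011702
P(Language 2 | data) = 0.008294 / 0.011702 ≈ 0.709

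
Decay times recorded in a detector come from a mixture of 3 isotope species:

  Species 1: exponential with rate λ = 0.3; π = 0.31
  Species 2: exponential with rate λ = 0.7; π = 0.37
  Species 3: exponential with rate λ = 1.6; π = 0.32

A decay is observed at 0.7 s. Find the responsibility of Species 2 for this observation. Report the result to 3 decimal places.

By Bayes' theorem, P(k | x) = π_k f_k(x) / Σ_j π_j f_j(x).
Component likelihoods at x = 0.7 s:
  L_1 = 0.243175
  L_2 = 0.428838
  L_3 = 0.522048
Unnormalised posteriors:
  π_1·L_1 = 0.31 × 0.243175 = 0.0753843
  π_2·L_2 = 0.37 × 0.428838 = 0.15867
  π_3·L_3 = 0.32 × 0.522048 = 0.167055
Sum: 0.0753843 + 0.15867 + 0.167055 = 0.40111
So the posterior for Species 2 is 0.15867 / 0.40111 ≈ 0.396.

0.396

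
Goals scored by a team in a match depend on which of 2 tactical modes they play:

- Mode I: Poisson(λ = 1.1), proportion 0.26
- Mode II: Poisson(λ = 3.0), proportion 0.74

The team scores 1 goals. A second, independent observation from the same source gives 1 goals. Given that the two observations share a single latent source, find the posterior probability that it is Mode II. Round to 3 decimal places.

0.321

By Bayes' theorem, P(k | x) = w_k f_k(x) / Σ_j w_j f_j(x).
Since both observations come from the same component, the likelihood for component k is f_k(x₁)·f_k(x₂).
  p_I = [0.366158] × [0.366158] = 0.134072
  p_II = [0.149361] × [0.149361] = 0.0223088
Prior × likelihood for each component:
  w_I·p_I = 0.26 × 0.134072 = 0.0348587
  w_II·p_II = 0.74 × 0.0223088 = 0.0165085
Denominator: 0.0348587 + 0.0165085 = 0.0513672
P(Mode II | x) = 0.0165085 / 0.0513672 ≈ 0.321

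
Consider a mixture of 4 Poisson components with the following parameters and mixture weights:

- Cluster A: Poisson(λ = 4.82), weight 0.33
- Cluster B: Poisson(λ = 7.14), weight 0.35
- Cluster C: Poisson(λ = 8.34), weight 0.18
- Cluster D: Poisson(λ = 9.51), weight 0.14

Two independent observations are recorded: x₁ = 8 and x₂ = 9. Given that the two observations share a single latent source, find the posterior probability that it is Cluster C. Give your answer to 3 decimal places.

0.293

Apply Bayes' rule: the posterior for each component is proportional to its prior times its likelihood at x.
Since both observations come from the same component, the likelihood for component k is f_k(x₁)·f_k(x₂).
  L_A = [0.0582849] × [0.0312148] = 0.00181935
  L_B = [0.132801] × [0.105356] = 0.0139914
  L_C = [0.138609] × [0.128444] = 0.0178036
  L_D = [0.122965] × [0.129933] = 0.0159773
Multiply by the mixture weights:
  P(Z=A)·L_A = 0.33 × 0.00181935 = 0.000600387
  P(Z=B)·L_B = 0.35 × 0.0139914 = 0.00489699
  P(Z=C)·L_C = 0.18 × 0.0178036 = 0.00320464
  P(Z=D)·L_D = 0.14 × 0.0159773 = 0.00223683
Normaliser: 0.000600387 + 0.00489699 + 0.00320464 + 0.00223683 = 0.0109388
Responsibility of Cluster C: 0.00320464 / 0.0109388 ≈ 0.293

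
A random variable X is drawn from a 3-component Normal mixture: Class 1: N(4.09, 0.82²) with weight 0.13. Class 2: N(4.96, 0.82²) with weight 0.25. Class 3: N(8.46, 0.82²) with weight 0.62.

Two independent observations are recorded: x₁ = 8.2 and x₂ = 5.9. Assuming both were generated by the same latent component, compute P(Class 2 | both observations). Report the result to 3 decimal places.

Apply Bayes' rule: the posterior for each component is proportional to its prior times its likelihood at x.
Since both observations come from the same component, the likelihood for component k is f_k(x₁)·f_k(x₂).
  p_1 = [(1/(0.82·√(2π)))·exp(−(8.2−4.09)²/(2·0.82²)) = 0.486515·exp(-12.56105) = 1.7057e-06] × [0.0425697] = 7.2611e-08
  p_2 = [(1/(0.82·√(2π)))·exp(−(8.2−4.96)²/(2·0.82²)) = 0.486515·exp(-7.80607) = 0.000198136] × [0.252199] = 4.99698e-05
  p_3 = [(1/(0.82·√(2π)))·exp(−(8.2−8.46)²/(2·0.82²)) = 0.486515·exp(-0.05027) = 0.462663] × [0.00372095] = 0.00172155
Weight by the priors:
  π_1·p_1 = 0.13 × 7.2611e-08 = 9.43943e-09
  π_2·p_2 = 0.25 × 4.99698e-05 = 1.24924e-05
  π_3·p_3 = 0.62 × 0.00172155 = 0.00106736
Denominator: 9.43943e-09 + 1.24924e-05 + 0.00106736 = 0.00107986
P(Class 2 | x₁, x₂) = 1.24924e-05 / 0.00107986 ≈ 0.012

0.012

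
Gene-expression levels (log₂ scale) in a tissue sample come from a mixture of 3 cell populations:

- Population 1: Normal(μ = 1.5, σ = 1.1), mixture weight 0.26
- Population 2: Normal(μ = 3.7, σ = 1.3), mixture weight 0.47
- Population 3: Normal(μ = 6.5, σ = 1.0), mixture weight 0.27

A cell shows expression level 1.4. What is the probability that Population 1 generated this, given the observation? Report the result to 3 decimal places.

0.757

The responsibility of component k is π_k f_k(x) divided by Σ_j π_j f_j(x).
Component likelihoods at x = 1.4:
  f_1 = (1/(1.1·√(2π)))·exp(−(1.4−1.5)²/(2·1.1²)) = 0.362675·exp(-0.00413) = 0.361179
  f_2 = (1/(1.3·√(2π)))·exp(−(1.4−3.7)²/(2·1.3²)) = 0.306879·exp(-1.56509) = 0.064159
  f_3 = (1/(1.0·√(2π)))·exp(−(1.4−6.5)²/(2·1.0²)) = 0.398942·exp(-13.00500) = 8.97244e-07
Weight by the priors:
  π_1·f_1 = 0.26 × 0.361179 = 0.0939066
  π_2·f_2 = 0.47 × 0.064159 = 0.0301547
  π_3·f_3 = 0.27 × 8.97244e-07 = 2.42256e-07
Sum: 0.0939066 + 0.0301547 + 2.42256e-07 = 0.124062
So the posterior for Population 1 is 0.0939066 / 0.124062 ≈ 0.757.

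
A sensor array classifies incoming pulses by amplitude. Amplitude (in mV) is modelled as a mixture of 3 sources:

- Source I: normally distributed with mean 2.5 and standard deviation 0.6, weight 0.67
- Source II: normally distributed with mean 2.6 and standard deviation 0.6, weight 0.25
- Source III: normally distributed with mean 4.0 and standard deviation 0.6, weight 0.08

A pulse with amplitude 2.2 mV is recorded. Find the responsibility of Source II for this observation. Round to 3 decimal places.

P(component k | x) = π_k·f_k(x) / marginal(x), where marginal(x) = Σ_j π_j·f_j(x).
Evaluate each component's likelihood at the observed value:
  f_I = 0.586776
  f_II = 0.532413
  f_III = 0.00738641
Prior × likelihood for each component:
  π_I·f_I = 0.67 × 0.586776 = 0.39314
  π_II·f_II = 0.25 × 0.532413 = 0.133103
  π_III·f_III = 0.08 × 0.00738641 = 0.000590913
Marginal: 0.39314 + 0.133103 + 0.000590913 = 0.526834
P(Source II | x) ≈ 0.253

0.253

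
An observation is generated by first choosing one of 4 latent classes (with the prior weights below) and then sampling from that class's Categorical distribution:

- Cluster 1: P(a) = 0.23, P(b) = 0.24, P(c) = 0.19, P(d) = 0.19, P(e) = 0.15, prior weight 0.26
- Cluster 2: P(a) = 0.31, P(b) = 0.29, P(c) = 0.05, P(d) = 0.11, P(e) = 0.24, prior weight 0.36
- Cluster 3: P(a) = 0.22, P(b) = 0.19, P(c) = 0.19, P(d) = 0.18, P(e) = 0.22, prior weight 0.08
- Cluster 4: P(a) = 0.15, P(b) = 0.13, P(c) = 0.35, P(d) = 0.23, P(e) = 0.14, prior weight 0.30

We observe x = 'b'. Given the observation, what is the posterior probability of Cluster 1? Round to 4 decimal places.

0.2824

By Bayes' theorem, P(k | x) = w_k f_k(x) / Σ_j w_j f_j(x).
Evaluate each component's likelihood at the observed value:
  f_1 = P(b | comp) = 0.24
  f_2 = P(b | comp) = 0.29
  f_3 = P(b | comp) = 0.19
  f_4 = P(b | comp) = 0.13
Unnormalised posteriors:
  w_1·f_1 = 0.26 × 0.24 = 0.0624
  w_2·f_2 = 0.36 × 0.29 = 0.1044
  w_3·f_3 = 0.08 × 0.19 = 0.0152
  w_4·f_4 = 0.30 × 0.13 = 0.039
Sum: 0.0624 + 0.1044 + 0.0152 + 0.039 = 0.221
So the posterior for Cluster 1 is 0.0624 / 0.221 ≈ 0.2824.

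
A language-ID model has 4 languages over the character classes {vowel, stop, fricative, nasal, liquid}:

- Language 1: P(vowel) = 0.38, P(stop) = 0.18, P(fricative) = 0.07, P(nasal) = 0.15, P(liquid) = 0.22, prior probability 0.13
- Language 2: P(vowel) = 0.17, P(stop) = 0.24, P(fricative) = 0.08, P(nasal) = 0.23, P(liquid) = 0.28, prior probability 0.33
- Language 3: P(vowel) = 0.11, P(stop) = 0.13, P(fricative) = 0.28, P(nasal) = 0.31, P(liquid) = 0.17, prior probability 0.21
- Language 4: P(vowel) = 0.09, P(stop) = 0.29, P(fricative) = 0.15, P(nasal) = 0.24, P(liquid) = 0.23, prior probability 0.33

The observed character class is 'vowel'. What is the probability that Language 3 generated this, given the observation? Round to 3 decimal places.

0.146

By Bayes' theorem, P(k | x) = π_k f_k(x) / Σ_j π_j f_j(x).
Categorical probabilities:
  p_1 = 0.38
  p_2 = 0.17
  p_3 = 0.11
  p_4 = 0.09
Prior × likelihood for each component:
  π_1·p_1 = 0.13 × 0.38 = 0.0494
  π_2·p_2 = 0.33 × 0.17 = 0.0561
  π_3·p_3 = 0.21 × 0.11 = 0.0231
  π_4·p_4 = 0.33 × 0.09 = 0.0297
Marginal: 0.0494 + 0.0561 + 0.0231 + 0.0297 = 0.1583
P(Language 3 | data) ≈ 0.146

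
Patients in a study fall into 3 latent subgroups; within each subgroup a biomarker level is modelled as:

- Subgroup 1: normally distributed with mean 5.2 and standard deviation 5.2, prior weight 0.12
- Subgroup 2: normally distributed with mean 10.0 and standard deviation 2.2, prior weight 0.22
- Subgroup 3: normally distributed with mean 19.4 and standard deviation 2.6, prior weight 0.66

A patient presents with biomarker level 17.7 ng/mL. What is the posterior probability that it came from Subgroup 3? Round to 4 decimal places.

0.9927

P(component k | x) = P(Z=k)·f_k(x) / marginal(x), where marginal(x) = Σ_j P(Z=j)·f_j(x).
Component likelihoods at x = 17.7 ng/mL:
  L_1 = 0.00426704
  L_2 = 0.000396674
  L_3 = 0.123909
Unnormalised posteriors:
  P(Z=1)·L_1 = 0.12 × 0.00426704 = 0.000512045
  P(Z=2)·L_2 = 0.22 × 0.000396674 = 8.72683e-05
  P(Z=3)·L_3 = 0.66 × 0.123909 = 0.08178
Sum: 0.000512045 + 8.72683e-05 + 0.08178 = 0.0823793
Responsibility of Subgroup 3: 0.08178 / 0.0823793 ≈ 0.9927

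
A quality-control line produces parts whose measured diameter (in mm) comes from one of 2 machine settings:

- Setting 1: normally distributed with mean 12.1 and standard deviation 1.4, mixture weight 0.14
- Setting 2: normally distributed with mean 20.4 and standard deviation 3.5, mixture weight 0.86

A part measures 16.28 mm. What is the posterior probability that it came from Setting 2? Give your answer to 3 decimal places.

Posterior ∝ prior × likelihood, so P(k | x) ∝ π_k f_k(x); normalise over all components.
Evaluate each component's likelihood at the observed value:
  L_1 = (1/(1.4·√(2π)))·exp(−(16.28−12.1)²/(2·1.4²)) = 0.284959·exp(-4.45724) = 0.00330389
  L_2 = (1/(3.5·√(2π)))·exp(−(16.28−20.4)²/(2·3.5²)) = 0.113984·exp(-0.69283) = 0.0570097
Weight by the priors:
  π_1·L_1 = 0.14 × 0.00330389 = 0.000462544
  π_2·L_2 = 0.86 × 0.0570097 = 0.0490283
Denominator: 0.000462544 + 0.0490283 = 0.0494909
So the posterior for Setting 2 is 0.0490283 / 0.0494909 ≈ 0.991.

0.991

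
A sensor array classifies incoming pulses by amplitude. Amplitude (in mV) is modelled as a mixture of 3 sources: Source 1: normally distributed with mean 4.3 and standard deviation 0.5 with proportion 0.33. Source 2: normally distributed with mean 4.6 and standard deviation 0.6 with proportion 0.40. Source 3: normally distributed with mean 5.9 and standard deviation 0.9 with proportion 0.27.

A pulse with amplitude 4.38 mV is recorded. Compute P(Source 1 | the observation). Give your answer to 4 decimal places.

Apply Bayes' rule: the posterior for each component is proportional to its prior times its likelihood at x.
Component likelihoods at x = 4.38 mV:
  f_1 = (1/(0.5·√(2π)))·exp(−(4.38−4.3)²/(2·0.5²)) = 0.797885·exp(-0.01280) = 0.787737
  f_2 = (1/(0.6·√(2π)))·exp(−(4.38−4.6)²/(2·0.6²)) = 0.664904·exp(-0.06722) = 0.621677
  f_3 = (1/(0.9·√(2π)))·exp(−(4.38−5.9)²/(2·0.9²)) = 0.443269·exp(-1.42617) = 0.106485
Unnormalised posteriors:
  π_1·f_1 = 0.33 × 0.787737 = 0.259953
  π_2·f_2 = 0.40 × 0.621677 = 0.248671
  π_3·f_3 = 0.27 × 0.106485 = 0.028751
Evidence: 0.259953 + 0.248671 + 0.028751 = 0.537375
So the posterior for Source 1 is 0.259953 / 0.537375 ≈ 0.4837.

0.4837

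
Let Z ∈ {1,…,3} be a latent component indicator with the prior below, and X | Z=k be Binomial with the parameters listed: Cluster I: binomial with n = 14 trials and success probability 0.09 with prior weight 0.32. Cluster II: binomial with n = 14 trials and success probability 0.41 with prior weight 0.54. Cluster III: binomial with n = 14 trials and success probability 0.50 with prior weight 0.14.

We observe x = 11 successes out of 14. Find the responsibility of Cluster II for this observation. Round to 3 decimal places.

0.417

Apply Bayes' rule: the posterior for each component is proportional to its prior times its likelihood at x.
Component likelihoods at x = 11 successes out of 14:
  p_I = C(14,11)·0.09^11·0.91^3 = 364·3.13811e-12·0.753571 = 8.60782e-10
  p_II = C(14,11)·0.41^11·0.59^3 = 364·5.50329e-05·0.205379 = 0.00411415
  p_III = C(14,11)·0.50^11·0.50^3 = 364·0.000488281·0.125 = 0.0222168
Prior × likelihood for each component:
  π_I·p_I = 0.32 × 8.60782e-10 = 2.7545e-10
  π_II·p_II = 0.54 × 0.00411415 = 0.00222164
  π_III·p_III = 0.14 × 0.0222168 = 0.00311035
Denominator: 2.7545e-10 + 0.00222164 + 0.00311035 = 0.00533199
P(Cluster II | x) ≈ 0.417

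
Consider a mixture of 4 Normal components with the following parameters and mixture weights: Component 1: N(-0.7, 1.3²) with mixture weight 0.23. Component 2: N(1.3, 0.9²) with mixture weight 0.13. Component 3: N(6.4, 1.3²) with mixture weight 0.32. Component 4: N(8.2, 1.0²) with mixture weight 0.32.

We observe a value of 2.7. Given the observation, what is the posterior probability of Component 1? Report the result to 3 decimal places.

By Bayes' theorem, P(k | x) = π_k f_k(x) / Σ_j π_j f_j(x).
Component likelihoods at x = 2.7:
  p_1 = (1/(1.3·√(2π)))·exp(−(2.7−-0.7)²/(2·1.3²)) = 0.306879·exp(-3.42012) = 0.0100376
  p_2 = (1/(0.9·√(2π)))·exp(−(2.7−1.3)²/(2·0.9²)) = 0.443269·exp(-1.20988) = 0.132198
  p_3 = (1/(1.3·√(2π)))·exp(−(2.7−6.4)²/(2·1.3²)) = 0.306879·exp(-4.05030) = 0.00534497
  p_4 = (1/(1.0·√(2π)))·exp(−(2.7−8.2)²/(2·1.0²)) = 0.398942·exp(-15.12500) = 1.07698e-07
Weight by the priors:
  π_1·p_1 = 0.23 × 0.0100376 = 0.00230864
  π_2·p_2 = 0.13 × 0.132198 = 0.0171857
  π_3·p_3 = 0.32 × 0.00534497 = 0.00171039
  π_4·p_4 = 0.32 × 1.07698e-07 = 3.44632e-08
Sum: 0.00230864 + 0.0171857 + 0.00171039 + 3.44632e-08 = 0.0212048
P(Component 1 | the observation) = 0.00230864 / 0.0212048 ≈ 0.109

0.109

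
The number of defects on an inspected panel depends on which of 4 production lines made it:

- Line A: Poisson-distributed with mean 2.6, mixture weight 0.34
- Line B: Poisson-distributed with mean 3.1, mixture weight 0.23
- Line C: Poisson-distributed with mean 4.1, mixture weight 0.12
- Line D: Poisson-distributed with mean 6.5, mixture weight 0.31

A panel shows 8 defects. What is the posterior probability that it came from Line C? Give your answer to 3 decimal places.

0.089

By Bayes' theorem, P(k | x) = w_k f_k(x) / Σ_j w_j f_j(x).
Evaluate each component's likelihood at the observed value:
  f_A = 0.00384681
  f_B = 0.00952928
  f_C = 0.0328203
  f_D = 0.118815
Weight by the priors:
  w_A·f_A = 0.34 × 0.00384681 = 0.00130792
  w_B·f_B = 0.23 × 0.00952928 = 0.00219173
  w_C·f_C = 0.12 × 0.0328203 = 0.00393844
  w_D·f_D = 0.31 × 0.118815 = 0.0368327
Evidence: 0.00130792 + 0.00219173 + 0.00393844 + 0.0368327 = 0.0442708
P(Line C | data) = 0.00393844 / 0.0442708 ≈ 0.089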